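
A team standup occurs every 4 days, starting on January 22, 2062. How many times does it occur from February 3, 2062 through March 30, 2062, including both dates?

Occurrences land 4·i days after January 22, 2062 for i = 0, 1, 2, …
February 3, 2062 is 12 days after the start; 12 ÷ 4 = 3 remainder 0. First occurrence in the window: #4 on February 3, 2062 (3×4 = 12 days in).
March 30, 2062 is 67 days after the start; 67 ÷ 4 = 16 remainder 3. Last occurrence in the window: #17 on March 27, 2062.
Occurrences #4 through #17: 14 in total.

14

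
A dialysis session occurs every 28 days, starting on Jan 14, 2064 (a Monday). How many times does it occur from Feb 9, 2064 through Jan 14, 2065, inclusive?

Occurrences land 28·i days after Jan 14, 2064 for i = 0, 1, 2, …
Feb 9, 2064 is 26 days after the start; 26 ÷ 28 = 0 remainder 26; since the remainder is 26, round up to i = 1. First occurrence in the window: #2 on Feb 11, 2064 (1×28 = 28 days in).
Jan 14, 2065 is 366 days after the start; 366 ÷ 28 = 13 remainder 2. Last occurrence in the window: #14 on Jan 12, 2065.
Occurrences #2 through #14: 13 in total.

13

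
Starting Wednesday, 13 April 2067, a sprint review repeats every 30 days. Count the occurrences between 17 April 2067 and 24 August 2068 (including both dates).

16

Occurrences land 30·i days after 13 April 2067 for i = 0, 1, 2, …
17 April 2067 is 4 days after the start; 4 ÷ 30 = 0 remainder 4; since the remainder is 4, round up to i = 1. First occurrence in the window: #2 on 13 May 2067 (1×30 = 30 days in).
24 August 2068 is 499 days after the start; 499 ÷ 30 = 16 remainder 19. Last occurrence in the window: #17 on 5 August 2068.
Occurrences #2 through #17: 16 in total.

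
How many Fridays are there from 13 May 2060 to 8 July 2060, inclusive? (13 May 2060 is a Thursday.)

13 May 2060 is a Thursday; the first Friday on or after it is 14 May 2060 (1 day later).
From 14 May 2060 to 8 July 2060: 17 + 30 + 8 = 55 days (rest of May, June, July).
55 ÷ 7 = 7 full weeks with remainder 6, so 7 more Fridays after the first → 8.

8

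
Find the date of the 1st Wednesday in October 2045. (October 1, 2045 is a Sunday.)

October 4, 2045

October 2045 begins on a Sunday, so the first Wednesday is October 4 (3 days later).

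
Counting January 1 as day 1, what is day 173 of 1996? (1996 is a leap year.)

Jun 21, 1996

Jan has 31 days (173 − 31 = 142 remain).
Feb has 29 days (142 − 29 = 113 remain).
Mar has 31 days (113 − 31 = 82 remain).
Apr has 30 days (82 − 30 = 52 remain).
May has 31 days (52 − 31 = 21 remain).
21 into Jun → Jun 21.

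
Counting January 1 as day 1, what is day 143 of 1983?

May 23, 1983

Jan has 31 days (143 − 31 = 112 remain).
Feb has 28 days (112 − 28 = 84 remain).
Mar has 31 days (84 − 31 = 53 remain).
Apr has 30 days (53 − 30 = 23 remain).
23 into May → May 23.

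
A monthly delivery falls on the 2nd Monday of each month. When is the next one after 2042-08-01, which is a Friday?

2042-08-11

August 2042 starts on a Friday; its first Monday is the 4th, so the 2nd Monday is the 11th — 2042-08-11.
2042-08-11 is after 2042-08-01, so that is the next one.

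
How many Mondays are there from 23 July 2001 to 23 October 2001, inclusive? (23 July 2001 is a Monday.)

23 July 2001 is a Monday; the first Monday on or after it is 23 July 2001.
From 23 July 2001 to 23 October 2001: 8 + 31 + 30 + 23 = 92 days (rest of July, August, September, October).
92 ÷ 7 = 13 full weeks with remainder 1, so 13 more Mondays after the first → 14.

14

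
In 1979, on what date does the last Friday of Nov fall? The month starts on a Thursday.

Nov 1979 begins on a Thursday, so the first Friday is Nov 2 (1 day later).
Nov 1979 has 30 days. Adding weeks: 2, 9, 16, 23, 30 — the last one ≤ 30 is the 30th.

Nov 30, 1979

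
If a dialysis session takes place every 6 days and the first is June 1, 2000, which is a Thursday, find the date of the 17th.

September 5, 2000

The 17th occurrence is 16 intervals after the first: 16 × 6 = 96 days after June 1, 2000.
June has 30 days — 29 days to the end of June leaves 67.
July has 31 days (36 left).
August has 31 days (5 left).
5 days into September → September 5, 2000.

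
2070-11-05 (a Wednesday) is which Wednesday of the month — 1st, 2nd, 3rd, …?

1st

Day 5 falls in week ⌈5/7⌉ of the month.
Days 1–7 hold the 1st Wednesday, 8–14 the 2nd, 15–21 the 3rd, 22–28 the 4th, 29–31 the 5th.
5 is in the range for the 1st.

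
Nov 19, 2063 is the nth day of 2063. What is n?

Days in months before Nov: 31 + 28 + 31 + 30 + 31 + 30 + 31 + 31 + 30 + 31 = 304.
Plus 19 days into Nov → day 323.

323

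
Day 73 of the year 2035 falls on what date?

14 March 2035

January has 31 days (73 − 31 = 42 remain).
February has 28 days (42 − 28 = 14 remain).
14 into March → March 14.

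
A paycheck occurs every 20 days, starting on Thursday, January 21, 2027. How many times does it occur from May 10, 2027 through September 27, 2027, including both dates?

7

Occurrences land 20·i days after January 21, 2027 for i = 0, 1, 2, …
May 10, 2027 is 109 days after the start; 109 ÷ 20 = 5 remainder 9; since the remainder is 9, round up to i = 6. First occurrence in the window: #7 on May 21, 2027 (6×20 = 120 days in).
September 27, 2027 is 249 days after the start; 249 ÷ 20 = 12 remainder 9. Last occurrence in the window: #13 on September 18, 2027.
Occurrences #7 through #13: 7 in total.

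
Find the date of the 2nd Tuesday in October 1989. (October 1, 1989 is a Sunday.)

1989-10-10

October 1989 begins on a Sunday, so the first Tuesday is October 3 (2 days later).
The 2nd Tuesday is 1 weeks later: 3 + 7 = 10.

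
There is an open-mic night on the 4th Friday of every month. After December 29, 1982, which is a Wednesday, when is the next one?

January 28, 1983

December 1982 starts on a Wednesday; its first Friday is the 3rd, so the 4th Friday is the 24th — December 24, 1982.
That is not after December 29, 1982, so look at January 1983.
January 1983 starts on a Saturday; its first Friday is the 7th, so the 4th Friday is the 28th — January 28, 1983.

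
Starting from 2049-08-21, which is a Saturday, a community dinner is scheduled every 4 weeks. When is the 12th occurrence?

The 12th occurrence is 11 intervals after the first: 11 × 28 = 308 days after 2049-08-21.
August has 31 days — 10 days to the end of August leaves 298.
September has 30 days (268 left).
October has 31 days (237 left).
November has 30 days (207 left).
December has 31 days (176 left).
January has 31 days (145 left).
February has 28 days (117 left).
March has 31 days (86 left).
April has 30 days (56 left).
May has 31 days (25 left).
25 days into June → 2050-06-25.

2050-06-25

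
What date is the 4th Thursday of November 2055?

November 25, 2055

November 2055 begins on a Monday, so the first Thursday is November 4 (3 days later).
The 4th Thursday is 3 weeks later: 4 + 21 = 25.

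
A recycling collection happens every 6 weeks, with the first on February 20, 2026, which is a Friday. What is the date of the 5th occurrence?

The 5th occurrence is 4 intervals after the first: 4 × 42 = 168 days after February 20, 2026.
February has 28 days — 8 days to the end of February leaves 160.
March has 31 days (129 left).
April has 30 days (99 left).
May has 31 days (68 left).
June has 30 days (38 left).
July has 31 days (7 left).
7 days into August → August 7, 2026.

August 7, 2026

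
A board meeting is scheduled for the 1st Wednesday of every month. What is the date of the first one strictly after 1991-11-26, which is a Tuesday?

November 1991 starts on a Friday, so its 1st Wednesday is 1991-11-06 (5 days in).
That is not after 1991-11-26, so look at December 1991.
December 1991 starts on a Sunday, so its 1st Wednesday is 1991-12-04 (3 days in).

1991-12-04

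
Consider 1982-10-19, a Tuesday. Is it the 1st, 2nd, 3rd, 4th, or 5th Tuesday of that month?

Day 19 falls in week ⌈19/7⌉ of the month.
Days 1–7 hold the 1st Tuesday, 8–14 the 2nd, 15–21 the 3rd, 22–28 the 4th, 29–31 the 5th.
19 is in the range for the 3rd.

3rd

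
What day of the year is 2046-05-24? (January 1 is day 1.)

Days in months before May: 31 + 28 + 31 + 30 = 120.
Plus 24 days into May → day 144.

144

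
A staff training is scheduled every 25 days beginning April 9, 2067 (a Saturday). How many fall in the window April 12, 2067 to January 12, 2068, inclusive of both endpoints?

Occurrences land 25·i days after April 9, 2067 for i = 0, 1, 2, …
April 12, 2067 is 3 days after the start; 3 ÷ 25 = 0 remainder 3; since the remainder is 3, round up to i = 1. First occurrence in the window: #2 on May 4, 2067 (1×25 = 25 days in).
January 12, 2068 is 278 days after the start; 278 ÷ 25 = 11 remainder 3. Last occurrence in the window: #12 on January 9, 2068.
Occurrences #2 through #12: 11 in total.

11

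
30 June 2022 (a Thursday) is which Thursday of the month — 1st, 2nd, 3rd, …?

5th

Day 30 falls in week ⌈30/7⌉ of the month.
Days 1–7 hold the 1st Thursday, 8–14 the 2nd, 15–21 the 3rd, 22–28 the 4th, 29–31 the 5th.
30 is in the range for the 5th.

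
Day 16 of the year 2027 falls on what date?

Jan 16, 2027

16 into Jan → Jan 16.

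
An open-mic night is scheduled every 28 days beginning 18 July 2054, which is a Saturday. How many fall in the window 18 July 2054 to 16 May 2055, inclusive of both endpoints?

11

Occurrences land 28·i days after 18 July 2054 for i = 0, 1, 2, …
The window opens on the start date, so the first occurrence inside is #1 on 18 July 2054.
16 May 2055 is 302 days after the start; 302 ÷ 28 = 10 remainder 22. Last occurrence in the window: #11 on 24 April 2055.
Occurrences #1 through #11: 11 in total.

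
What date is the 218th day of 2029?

January has 31 days (218 − 31 = 187 remain).
February has 28 days (187 − 28 = 159 remain).
March has 31 days (159 − 31 = 128 remain).
April has 30 days (128 − 30 = 98 remain).
May has 31 days (98 − 31 = 67 remain).
June has 30 days (67 − 30 = 37 remain).
July has 31 days (37 − 31 = 6 remain).
6 into August → August 6.

6 August 2029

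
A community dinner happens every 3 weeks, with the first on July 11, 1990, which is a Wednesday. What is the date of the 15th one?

May 1, 1991

The 15th occurrence is 14 intervals after the first: 14 × 21 = 294 days after July 11, 1990.
July has 31 days — 20 days to the end of July leaves 274.
August has 31 days (243 left).
September has 30 days (213 left).
October has 31 days (182 left).
November has 30 days (152 left).
December has 31 days (121 left).
January has 31 days (90 left).
February has 28 days (62 left).
March has 31 days (31 left).
April has 30 days (1 left).
1 day into May → May 1, 1991.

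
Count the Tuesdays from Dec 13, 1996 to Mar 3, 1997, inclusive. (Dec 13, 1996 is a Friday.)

Dec 13, 1996 is a Friday; the first Tuesday on or after it is Dec 17, 1996 (4 days later).
From Dec 17, 1996 to Mar 3, 1997: 14 + 31 + 28 + 3 = 76 days (rest of Dec, Jan, Feb, Mar).
76 ÷ 7 = 10 full weeks with remainder 6, so 10 more Tuesdays after the first → 11.

11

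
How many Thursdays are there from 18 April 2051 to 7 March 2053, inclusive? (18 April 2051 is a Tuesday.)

99

18 April 2051 is a Tuesday; the first Thursday on or after it is 20 April 2051 (2 days later).
From 20 April 2051 to 7 March 2053: 255 + 366 + 66 = 687 days (rest of 2051, 2052, to 7 March 2053 in 2053).
687 ÷ 7 = 98 full weeks with remainder 1, so 98 more Thursdays after the first → 99.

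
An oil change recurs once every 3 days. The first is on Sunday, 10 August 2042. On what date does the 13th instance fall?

15 September 2042

The 13th occurrence is 12 intervals after the first: 12 × 3 = 36 days after 10 August 2042.
August has 31 days — 21 days to the end of August leaves 15.
15 days into September → 15 September 2042.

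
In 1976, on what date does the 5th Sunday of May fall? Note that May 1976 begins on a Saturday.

May 1976 begins on a Saturday, so the first Sunday is May 2 (1 day later).
The 5th Sunday is 4 weeks later: 2 + 28 = 30.

May 30, 1976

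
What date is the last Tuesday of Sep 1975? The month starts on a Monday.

Sep 30, 1975

Sep 1975 begins on a Monday, so the first Tuesday is Sep 2 (1 day later).
Sep 1975 has 30 days. Adding weeks: 2, 9, 16, 23, 30 — the last one ≤ 30 is the 30th.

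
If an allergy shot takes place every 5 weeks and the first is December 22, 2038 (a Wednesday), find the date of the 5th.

May 11, 2039

The 5th occurrence is 4 intervals after the first: 4 × 35 = 140 days after December 22, 2038.
December has 31 days — 9 days to the end of December leaves 131.
January has 31 days (100 left).
February has 28 days (72 left).
March has 31 days (41 left).
April has 30 days (11 left).
11 days into May → May 11, 2039.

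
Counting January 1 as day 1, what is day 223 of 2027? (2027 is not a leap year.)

January has 31 days (223 − 31 = 192 remain).
February has 28 days (192 − 28 = 164 remain).
March has 31 days (164 − 31 = 133 remain).
April has 30 days (133 − 30 = 103 remain).
May has 31 days (103 − 31 = 72 remain).
June has 30 days (72 − 30 = 42 remain).
July has 31 days (42 − 31 = 11 remain).
11 into August → August 11.

2027-08-11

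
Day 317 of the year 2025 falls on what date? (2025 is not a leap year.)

Nov 13, 2025

Jan has 31 days (317 − 31 = 286 remain).
Feb has 28 days (286 − 28 = 258 remain).
Mar has 31 days (258 − 31 = 227 remain).
Apr has 30 days (227 − 30 = 197 remain).
May has 31 days (197 − 31 = 166 remain).
Jun has 30 days (166 − 30 = 136 remain).
Jul has 31 days (136 − 31 = 105 remain).
Aug has 31 days (105 − 31 = 74 remain).
Sep has 30 days (74 − 30 = 44 remain).
Oct has 31 days (44 − 31 = 13 remain).
13 into Nov → Nov 13.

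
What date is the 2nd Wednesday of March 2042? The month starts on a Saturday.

March 2042 begins on a Saturday, so the first Wednesday is March 5 (4 days later).
The 2nd Wednesday is 1 weeks later: 5 + 7 = 12.

12 March 2042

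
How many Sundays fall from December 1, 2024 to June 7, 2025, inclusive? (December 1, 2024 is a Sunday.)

December 1, 2024 is a Sunday; the first Sunday on or after it is December 1, 2024.
From December 1, 2024 to June 7, 2025: 30 + 31 + 28 + 31 + 30 + 31 + 7 = 188 days (rest of December, January, February, March, April, May, June).
188 ÷ 7 = 26 full weeks with remainder 6, so 26 more Sundays after the first → 27.

27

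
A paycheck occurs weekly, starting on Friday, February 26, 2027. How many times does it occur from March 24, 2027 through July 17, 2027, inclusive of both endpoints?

17

Occurrences land 7·i days after February 26, 2027 for i = 0, 1, 2, …
March 24, 2027 is 26 days after the start; 26 ÷ 7 = 3 remainder 5; since the remainder is 5, round up to i = 4. First occurrence in the window: #5 on March 26, 2027 (4×7 = 28 days in).
July 17, 2027 is 141 days after the start; 141 ÷ 7 = 20 remainder 1. Last occurrence in the window: #21 on July 16, 2027.
Occurrences #5 through #21: 17 in total.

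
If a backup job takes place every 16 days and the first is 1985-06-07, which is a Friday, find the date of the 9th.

The 9th occurrence is 8 intervals after the first: 8 × 16 = 128 days after 1985-06-07.
June has 30 days — 23 days to the end of June leaves 105.
July has 31 days (74 left).
August has 31 days (43 left).
September has 30 days (13 left).
13 days into October → 1985-10-13.

1985-10-13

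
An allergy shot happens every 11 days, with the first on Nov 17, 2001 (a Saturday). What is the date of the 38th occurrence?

Dec 29, 2002

The 38th occurrence is 37 intervals after the first: 37 × 11 = 407 days after Nov 17, 2001.
Nov has 30 days — 13 days to the end of Nov leaves 394.
Dec has 31 days (363 left).
Jan has 31 days (332 left).
Feb has 28 days (304 left).
Mar has 31 days (273 left).
Apr has 30 days (243 left).
May has 31 days (212 left).
Jun has 30 days (182 left).
Jul has 31 days (151 left).
Aug has 31 days (120 left).
Sep has 30 days (90 left).
Oct has 31 days (59 left).
Nov has 30 days (29 left).
29 days into Dec → Dec 29, 2002.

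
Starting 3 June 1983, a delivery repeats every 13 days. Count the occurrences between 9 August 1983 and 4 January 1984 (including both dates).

11

Occurrences land 13·i days after 3 June 1983 for i = 0, 1, 2, …
9 August 1983 is 67 days after the start; 67 ÷ 13 = 5 remainder 2; since the remainder is 2, round up to i = 6. First occurrence in the window: #7 on 20 August 1983 (6×13 = 78 days in).
4 January 1984 is 215 days after the start; 215 ÷ 13 = 16 remainder 7. Last occurrence in the window: #17 on 28 December 1983.
Occurrences #7 through #17: 11 in total.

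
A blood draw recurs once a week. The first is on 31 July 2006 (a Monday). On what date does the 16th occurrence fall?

The 16th occurrence is 15 intervals after the first: 15 × 7 = 105 days after 31 July 2006.
July has 31 days — 0 days to the end of July leaves 105.
August has 31 days (74 left).
September has 30 days (44 left).
October has 31 days (13 left).
13 days into November → 13 November 2006.

13 November 2006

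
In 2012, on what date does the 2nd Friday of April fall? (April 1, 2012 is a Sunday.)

April 2012 begins on a Sunday, so the first Friday is April 6 (5 days later).
The 2nd Friday is 1 weeks later: 6 + 7 = 13.

2012-04-13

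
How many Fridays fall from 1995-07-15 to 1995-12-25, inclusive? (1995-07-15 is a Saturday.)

23

1995-07-15 is a Saturday; the first Friday on or after it is 1995-07-21 (6 days later).
From 1995-07-21 to 1995-12-25: 10 + 31 + 30 + 31 + 30 + 25 = 157 days (rest of July, August, September, October, November, December).
157 ÷ 7 = 22 full weeks with remainder 3, so 22 more Fridays after the first → 23.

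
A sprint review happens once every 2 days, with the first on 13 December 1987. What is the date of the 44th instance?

The 44th occurrence is 43 intervals after the first: 43 × 2 = 86 days after 13 December 1987.
December has 31 days — 18 days to the end of December leaves 68.
January has 31 days (37 left).
February has 29 days (8 left).
8 days into March → 8 March 1988.

8 March 1988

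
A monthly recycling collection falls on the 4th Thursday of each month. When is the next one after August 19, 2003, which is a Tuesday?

August 28, 2003

August 2003 starts on a Friday; its first Thursday is the 7th, so the 4th Thursday is the 28th — August 28, 2003.
August 28, 2003 is after August 19, 2003, so that is the next one.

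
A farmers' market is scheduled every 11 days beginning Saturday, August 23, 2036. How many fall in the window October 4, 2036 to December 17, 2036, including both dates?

7

Occurrences land 11·i days after August 23, 2036 for i = 0, 1, 2, …
October 4, 2036 is 42 days after the start; 42 ÷ 11 = 3 remainder 9; since the remainder is 9, round up to i = 4. First occurrence in the window: #5 on October 6, 2036 (4×11 = 44 days in).
December 17, 2036 is 116 days after the start; 116 ÷ 11 = 10 remainder 6. Last occurrence in the window: #11 on December 11, 2036.
Occurrences #5 through #11: 7 in total.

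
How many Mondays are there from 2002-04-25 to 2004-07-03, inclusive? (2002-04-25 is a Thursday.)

2002-04-25 is a Thursday; the first Monday on or after it is 2002-04-29 (4 days later).
From 2002-04-29 to 2004-07-03: 246 + 365 + 185 = 796 days (rest of 2002, 2003, to 2004-07-03 in 2004).
796 ÷ 7 = 113 full weeks with remainder 5, so 113 more Mondays after the first → 114.

114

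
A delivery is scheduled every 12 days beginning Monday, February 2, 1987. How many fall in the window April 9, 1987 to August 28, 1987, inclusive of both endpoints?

12

Occurrences land 12·i days after February 2, 1987 for i = 0, 1, 2, …
April 9, 1987 is 66 days after the start; 66 ÷ 12 = 5 remainder 6; since the remainder is 6, round up to i = 6. First occurrence in the window: #7 on April 15, 1987 (6×12 = 72 days in).
August 28, 1987 is 207 days after the start; 207 ÷ 12 = 17 remainder 3. Last occurrence in the window: #18 on August 25, 1987.
Occurrences #7 through #18: 12 in total.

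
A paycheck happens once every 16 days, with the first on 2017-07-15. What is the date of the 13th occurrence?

The 13th occurrence is 12 intervals after the first: 12 × 16 = 192 days after 2017-07-15.
July has 31 days — 16 days to the end of July leaves 176.
August has 31 days (145 left).
September has 30 days (115 left).
October has 31 days (84 left).
November has 30 days (54 left).
December has 31 days (23 left).
23 days into January → 2018-01-23.

2018-01-23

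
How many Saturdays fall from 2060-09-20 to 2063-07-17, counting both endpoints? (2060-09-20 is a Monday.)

147

2060-09-20 is a Monday; the first Saturday on or after it is 2060-09-25 (5 days later).
From 2060-09-25 to 2063-07-17: 97 + 365 + 365 + 198 = 1025 days (rest of 2060, 2061, 2062, to 2063-07-17 in 2063).
1025 ÷ 7 = 146 full weeks with remainder 3, so 146 more Saturdays after the first → 147.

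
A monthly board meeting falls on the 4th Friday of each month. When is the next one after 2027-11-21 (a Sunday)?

2027-11-26

November 2027 starts on a Monday; its first Friday is the 5th, so the 4th Friday is the 26th — 2027-11-26.
2027-11-26 is after 2027-11-21, so that is the next one.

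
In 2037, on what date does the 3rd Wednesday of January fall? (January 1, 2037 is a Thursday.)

January 21, 2037

January 2037 begins on a Thursday, so the first Wednesday is January 7 (6 days later).
The 3rd Wednesday is 2 weeks later: 7 + 14 = 21.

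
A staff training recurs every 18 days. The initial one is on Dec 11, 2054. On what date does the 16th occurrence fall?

Sep 7, 2055

The 16th occurrence is 15 intervals after the first: 15 × 18 = 270 days after Dec 11, 2054.
Dec has 31 days — 20 days to the end of Dec leaves 250.
Jan has 31 days (219 left).
Feb has 28 days (191 left).
Mar has 31 days (160 left).
Apr has 30 days (130 left).
May has 31 days (99 left).
Jun has 30 days (69 left).
Jul has 31 days (38 left).
Aug has 31 days (7 left).
7 days into Sep → Sep 7, 2055.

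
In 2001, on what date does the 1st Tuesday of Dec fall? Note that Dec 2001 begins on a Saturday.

Dec 2001 begins on a Saturday, so the first Tuesday is Dec 4 (3 days later).

Dec 4, 2001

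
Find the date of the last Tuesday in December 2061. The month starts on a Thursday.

December 2061 begins on a Thursday, so the first Tuesday is December 6 (5 days later).
December 2061 has 31 days. Adding weeks: 6, 13, 20, 27 — the last one ≤ 31 is the 27th.

27 December 2061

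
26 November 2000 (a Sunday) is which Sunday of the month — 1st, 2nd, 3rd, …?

4th

Day 26 falls in week ⌈26/7⌉ of the month.
Days 1–7 hold the 1st Sunday, 8–14 the 2nd, 15–21 the 3rd, 22–28 the 4th, 29–31 the 5th.
26 is in the range for the 4th.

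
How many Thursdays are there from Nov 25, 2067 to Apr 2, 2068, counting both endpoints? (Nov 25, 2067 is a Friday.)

18

Nov 25, 2067 is a Friday; the first Thursday on or after it is Dec 1, 2067 (6 days later).
From Dec 1, 2067 to Apr 2, 2068: 30 + 31 + 29 + 31 + 2 = 123 days (rest of Dec, Jan, Feb, Mar, Apr).
123 ÷ 7 = 17 full weeks with remainder 4, so 17 more Thursdays after the first → 18.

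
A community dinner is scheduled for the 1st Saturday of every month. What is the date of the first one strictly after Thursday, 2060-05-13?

2060-06-05

May 2060 starts on a Saturday, so its 1st Saturday is 2060-05-01.
That is not after 2060-05-13, so look at June 2060.
June 2060 starts on a Tuesday, so its 1st Saturday is 2060-06-05 (4 days in).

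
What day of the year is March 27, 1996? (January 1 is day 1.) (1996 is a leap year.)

87

Days in months before March: 31 + 29 = 60.
Plus 27 days into March → day 87.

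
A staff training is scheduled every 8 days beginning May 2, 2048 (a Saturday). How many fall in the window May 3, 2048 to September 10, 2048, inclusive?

Occurrences land 8·i days after May 2, 2048 for i = 0, 1, 2, …
May 3, 2048 is 1 day after the start; 1 ÷ 8 = 0 remainder 1; since the remainder is 1, round up to i = 1. First occurrence in the window: #2 on May 10, 2048 (1×8 = 8 days in).
September 10, 2048 is 131 days after the start; 131 ÷ 8 = 16 remainder 3. Last occurrence in the window: #17 on September 7, 2048.
Occurrences #2 through #17: 16 in total.

16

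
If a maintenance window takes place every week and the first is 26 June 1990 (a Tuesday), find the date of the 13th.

The 13th occurrence is 12 intervals after the first: 12 × 7 = 84 days after 26 June 1990.
June has 30 days — 4 days to the end of June leaves 80.
July has 31 days (49 left).
August has 31 days (18 left).
18 days into September → 18 September 1990.

18 September 1990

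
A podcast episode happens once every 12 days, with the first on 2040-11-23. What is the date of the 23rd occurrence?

The 23rd occurrence is 22 intervals after the first: 22 × 12 = 264 days after 2040-11-23.
November has 30 days — 7 days to the end of November leaves 257.
December has 31 days (226 left).
January has 31 days (195 left).
February has 28 days (167 left).
March has 31 days (136 left).
April has 30 days (106 left).
May has 31 days (75 left).
June has 30 days (45 left).
July has 31 days (14 left).
14 days into August → 2041-08-14.

2041-08-14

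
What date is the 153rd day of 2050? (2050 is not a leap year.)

Jan has 31 days (153 − 31 = 122 remain).
Feb has 28 days (122 − 28 = 94 remain).
Mar has 31 days (94 − 31 = 63 remain).
Apr has 30 days (63 − 30 = 33 remain).
May has 31 days (33 − 31 = 2 remain).
2 into Jun → Jun 2.

Jun 2, 2050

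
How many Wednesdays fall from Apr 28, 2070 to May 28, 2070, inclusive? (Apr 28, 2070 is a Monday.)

5

Apr 28, 2070 is a Monday; the first Wednesday on or after it is Apr 30, 2070 (2 days later).
From Apr 30, 2070 to May 28, 2070: 0 + 28 = 28 days (rest of Apr, May).
28 ÷ 7 = 4 full weeks with remainder 0, so 4 more Wednesdays after the first → 5.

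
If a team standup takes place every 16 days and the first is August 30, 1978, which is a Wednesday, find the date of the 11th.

February 6, 1979

The 11th occurrence is 10 intervals after the first: 10 × 16 = 160 days after August 30, 1978.
August has 31 days — 1 day to the end of August leaves 159.
September has 30 days (129 left).
October has 31 days (98 left).
November has 30 days (68 left).
December has 31 days (37 left).
January has 31 days (6 left).
6 days into February → February 6, 1979.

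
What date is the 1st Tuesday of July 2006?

The first Tuesday of July 2006 is July 4.

July 4, 2006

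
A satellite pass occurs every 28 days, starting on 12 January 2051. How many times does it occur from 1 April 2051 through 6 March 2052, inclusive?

Occurrences land 28·i days after 12 January 2051 for i = 0, 1, 2, …
1 April 2051 is 79 days after the start; 79 ÷ 28 = 2 remainder 23; since the remainder is 23, round up to i = 3. First occurrence in the window: #4 on 6 April 2051 (3×28 = 84 days in).
6 March 2052 is 419 days after the start; 419 ÷ 28 = 14 remainder 27. Last occurrence in the window: #15 on 8 February 2052.
Occurrences #4 through #15: 12 in total.

12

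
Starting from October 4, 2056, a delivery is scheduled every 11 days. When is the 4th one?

The 4th occurrence is 3 intervals after the first: 3 × 11 = 33 days after October 4, 2056.
October has 31 days — 27 days to the end of October leaves 6.
6 days into November → November 6, 2056.

November 6, 2056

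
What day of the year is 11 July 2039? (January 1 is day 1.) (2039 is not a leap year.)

Days in months before July: 31 + 28 + 31 + 30 + 31 + 30 = 181.
Plus 11 days into July → day 192.

192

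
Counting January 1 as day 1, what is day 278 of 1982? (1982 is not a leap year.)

January has 31 days (278 − 31 = 247 remain).
February has 28 days (247 − 28 = 219 remain).
March has 31 days (219 − 31 = 188 remain).
April has 30 days (188 − 30 = 158 remain).
May has 31 days (158 − 31 = 127 remain).
June has 30 days (127 − 30 = 97 remain).
July has 31 days (97 − 31 = 66 remain).
August has 31 days (66 − 31 = 35 remain).
September has 30 days (35 − 30 = 5 remain).
5 into October → October 5.

October 5, 1982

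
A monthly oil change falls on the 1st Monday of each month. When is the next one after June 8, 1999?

June 1999 starts on a Tuesday, so its 1st Monday is June 7, 1999 (6 days in).
That is not after June 8, 1999, so look at July 1999.
July 1999 starts on a Thursday, so its 1st Monday is July 5, 1999 (4 days in).

July 5, 1999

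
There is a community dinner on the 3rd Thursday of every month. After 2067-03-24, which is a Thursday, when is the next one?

March 2067 starts on a Tuesday; its first Thursday is the 3rd, so the 3rd Thursday is the 17th — 2067-03-17.
That is not after 2067-03-24, so look at April 2067.
April 2067 starts on a Friday; its first Thursday is the 7th, so the 3rd Thursday is the 21st — 2067-04-21.

2067-04-21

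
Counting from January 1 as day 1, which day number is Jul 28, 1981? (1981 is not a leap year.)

Days in months before Jul: 31 + 28 + 31 + 30 + 31 + 30 = 181.
Plus 28 days into Jul → day 209.

209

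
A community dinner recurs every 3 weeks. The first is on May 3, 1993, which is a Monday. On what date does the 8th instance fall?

September 27, 1993

The 8th occurrence is 7 intervals after the first: 7 × 21 = 147 days after May 3, 1993.
May has 31 days — 28 days to the end of May leaves 119.
June has 30 days (89 left).
July has 31 days (58 left).
August has 31 days (27 left).
27 days into September → September 27, 1993.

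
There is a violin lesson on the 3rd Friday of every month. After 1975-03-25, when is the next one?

1975-04-18

March 1975 starts on a Saturday; its first Friday is the 7th, so the 3rd Friday is the 21st — 1975-03-21.
That is not after 1975-03-25, so look at April 1975.
April 1975 starts on a Tuesday; its first Friday is the 4th, so the 3rd Friday is the 18th — 1975-04-18.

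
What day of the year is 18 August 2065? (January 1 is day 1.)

230

Days in months before August: 31 + 28 + 31 + 30 + 31 + 30 + 31 = 212.
Plus 18 days into August → day 230.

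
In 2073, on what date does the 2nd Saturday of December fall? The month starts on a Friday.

December 9, 2073

December 2073 begins on a Friday, so the first Saturday is December 2 (1 day later).
The 2nd Saturday is 1 weeks later: 2 + 7 = 9.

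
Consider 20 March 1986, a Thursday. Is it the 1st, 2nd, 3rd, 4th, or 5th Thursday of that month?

3rd

Day 20 falls in week ⌈20/7⌉ of the month.
Days 1–7 hold the 1st Thursday, 8–14 the 2nd, 15–21 the 3rd, 22–28 the 4th, 29–31 the 5th.
20 is in the range for the 3rd.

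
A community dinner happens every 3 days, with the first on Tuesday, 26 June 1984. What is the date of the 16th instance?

10 August 1984

The 16th occurrence is 15 intervals after the first: 15 × 3 = 45 days after 26 June 1984.
June has 30 days — 4 days to the end of June leaves 41.
July has 31 days (10 left).
10 days into August → 10 August 1984.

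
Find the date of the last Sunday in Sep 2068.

Sep 30, 2068

Sep 2068 begins on a Saturday, so the first Sunday is Sep 2 (1 day later).
Sep 2068 has 30 days. Adding weeks: 2, 9, 16, 23, 30 — the last one ≤ 30 is the 30th.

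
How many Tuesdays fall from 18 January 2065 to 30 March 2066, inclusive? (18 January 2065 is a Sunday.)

18 January 2065 is a Sunday; the first Tuesday on or after it is 20 January 2065 (2 days later).
From 20 January 2065 to 30 March 2066: 345 + 89 = 434 days (rest of 2065, to 30 March 2066 in 2066).
434 ÷ 7 = 62 full weeks with remainder 0, so 62 more Tuesdays after the first → 63.

63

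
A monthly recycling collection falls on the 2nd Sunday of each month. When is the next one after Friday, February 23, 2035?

February 2035 starts on a Thursday; its first Sunday is the 4th, so the 2nd Sunday is the 11th — February 11, 2035.
That is not after February 23, 2035, so look at March 2035.
March 2035 starts on a Thursday; its first Sunday is the 4th, so the 2nd Sunday is the 11th — March 11, 2035.

March 11, 2035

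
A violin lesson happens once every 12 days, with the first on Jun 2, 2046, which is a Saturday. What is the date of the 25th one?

The 25th occurrence is 24 intervals after the first: 24 × 12 = 288 days after Jun 2, 2046.
Jun has 30 days — 28 days to the end of Jun leaves 260.
Jul has 31 days (229 left).
Aug has 31 days (198 left).
Sep has 30 days (168 left).
Oct has 31 days (137 left).
Nov has 30 days (107 left).
Dec has 31 days (76 left).
Jan has 31 days (45 left).
Feb has 28 days (17 left).
17 days into Mar → Mar 17, 2047.

Mar 17, 2047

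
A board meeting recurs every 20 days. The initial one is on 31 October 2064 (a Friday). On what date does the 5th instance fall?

The 5th occurrence is 4 intervals after the first: 4 × 20 = 80 days after 31 October 2064.
October has 31 days — 0 days to the end of October leaves 80.
November has 30 days (50 left).
December has 31 days (19 left).
19 days into January → 19 January 2065.

19 January 2065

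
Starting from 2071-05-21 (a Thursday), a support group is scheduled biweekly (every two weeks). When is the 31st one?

2072-07-14

The 31st occurrence is 30 intervals after the first: 30 × 14 = 420 days after 2071-05-21.
May has 31 days — 10 days to the end of May leaves 410.
From end of May to end of 2071 is 214 days (196 left).
January has 31 days (165 left).
February has 29 days (136 left).
March has 31 days (105 left).
April has 30 days (75 left).
May has 31 days (44 left).
June has 30 days (14 left).
14 days into July → 2072-07-14.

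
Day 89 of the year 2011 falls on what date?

Jan has 31 days (89 − 31 = 58 remain).
Feb has 28 days (58 − 28 = 30 remain).
30 into Mar → Mar 30.

Mar 30, 2011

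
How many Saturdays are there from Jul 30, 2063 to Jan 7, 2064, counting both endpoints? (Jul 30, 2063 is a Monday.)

23

Jul 30, 2063 is a Monday; the first Saturday on or after it is Aug 4, 2063 (5 days later).
From Aug 4, 2063 to Jan 7, 2064: 27 + 30 + 31 + 30 + 31 + 7 = 156 days (rest of Aug, Sep, Oct, Nov, Dec, Jan).
156 ÷ 7 = 22 full weeks with remainder 2, so 22 more Saturdays after the first → 23.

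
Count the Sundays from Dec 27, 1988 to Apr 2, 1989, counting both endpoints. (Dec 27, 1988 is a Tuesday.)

14

Dec 27, 1988 is a Tuesday; the first Sunday on or after it is Jan 1, 1989 (5 days later).
From Jan 1, 1989 to Apr 2, 1989: 30 + 28 + 31 + 2 = 91 days (rest of Jan, Feb, Mar, Apr).
91 ÷ 7 = 13 full weeks with remainder 0, so 13 more Sundays after the first → 14.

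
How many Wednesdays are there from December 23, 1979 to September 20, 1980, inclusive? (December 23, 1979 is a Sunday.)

December 23, 1979 is a Sunday; the first Wednesday on or after it is December 26, 1979 (3 days later).
From December 26, 1979 to September 20, 1980: 5 + 31 + 29 + 31 + 30 + 31 + 30 + 31 + 31 + 20 = 269 days (rest of December, January, February, March, April, May, June, July, August, September).
269 ÷ 7 = 38 full weeks with remainder 3, so 38 more Wednesdays after the first → 39.

39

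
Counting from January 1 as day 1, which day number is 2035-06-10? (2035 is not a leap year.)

Days in months before June: 31 + 28 + 31 + 30 + 31 = 151.
Plus 10 days into June → day 161.

161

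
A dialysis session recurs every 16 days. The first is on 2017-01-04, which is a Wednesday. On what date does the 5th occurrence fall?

2017-03-09

The 5th occurrence is 4 intervals after the first: 4 × 16 = 64 days after 2017-01-04.
January has 31 days — 27 days to the end of January leaves 37.
February has 28 days (9 left).
9 days into March → 2017-03-09.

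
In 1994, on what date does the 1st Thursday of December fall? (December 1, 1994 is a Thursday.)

December 1994 begins on a Thursday, so the first Thursday is December 1.

1994-12-01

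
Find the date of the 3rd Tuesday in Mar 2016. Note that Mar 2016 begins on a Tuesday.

Mar 2016 begins on a Tuesday, so the first Tuesday is Mar 1.
The 3rd Tuesday is 2 weeks later: 1 + 14 = 15.

Mar 15, 2016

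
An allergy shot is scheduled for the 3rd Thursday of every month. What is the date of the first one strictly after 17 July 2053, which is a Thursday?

July 2053 starts on a Tuesday; its first Thursday is the 3rd, so the 3rd Thursday is the 17th — 17 July 2053.
That is not after 17 July 2053, so look at August 2053.
August 2053 starts on a Friday; its first Thursday is the 7th, so the 3rd Thursday is the 21st — 21 August 2053.

21 August 2053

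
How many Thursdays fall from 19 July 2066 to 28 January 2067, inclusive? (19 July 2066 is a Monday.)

19 July 2066 is a Monday; the first Thursday on or after it is 22 July 2066 (3 days later).
From 22 July 2066 to 28 January 2067: 9 + 31 + 30 + 31 + 30 + 31 + 28 = 190 days (rest of July, August, September, October, November, December, January).
190 ÷ 7 = 27 full weeks with remainder 1, so 27 more Thursdays after the first → 28.

28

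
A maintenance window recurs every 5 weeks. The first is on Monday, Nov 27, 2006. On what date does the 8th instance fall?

Jul 30, 2007

The 8th occurrence is 7 intervals after the first: 7 × 35 = 245 days after Nov 27, 2006.
Nov has 30 days — 3 days to the end of Nov leaves 242.
Dec has 31 days (211 left).
Jan has 31 days (180 left).
Feb has 28 days (152 left).
Mar has 31 days (121 left).
Apr has 30 days (91 left).
May has 31 days (60 left).
Jun has 30 days (30 left).
30 days into Jul → Jul 30, 2007.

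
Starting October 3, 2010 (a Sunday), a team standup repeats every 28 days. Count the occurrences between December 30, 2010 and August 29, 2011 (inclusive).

8

Occurrences land 28·i days after October 3, 2010 for i = 0, 1, 2, …
December 30, 2010 is 88 days after the start; 88 ÷ 28 = 3 remainder 4; since the remainder is 4, round up to i = 4. First occurrence in the window: #5 on January 23, 2011 (4×28 = 112 days in).
August 29, 2011 is 330 days after the start; 330 ÷ 28 = 11 remainder 22. Last occurrence in the window: #12 on August 7, 2011.
Occurrences #5 through #12: 8 in total.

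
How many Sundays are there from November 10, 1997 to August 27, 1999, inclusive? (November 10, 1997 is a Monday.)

93

November 10, 1997 is a Monday; the first Sunday on or after it is November 16, 1997 (6 days later).
From November 16, 1997 to August 27, 1999: 45 + 365 + 239 = 649 days (rest of 1997, 1998, to August 27, 1999 in 1999).
649 ÷ 7 = 92 full weeks with remainder 5, so 92 more Sundays after the first → 93.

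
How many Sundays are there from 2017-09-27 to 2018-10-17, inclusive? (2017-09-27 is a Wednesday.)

55

2017-09-27 is a Wednesday; the first Sunday on or after it is 2017-10-01 (4 days later).
From 2017-10-01 to 2018-10-17: 91 + 290 = 381 days (rest of 2017, to 2018-10-17 in 2018).
381 ÷ 7 = 54 full weeks with remainder 3, so 54 more Sundays after the first → 55.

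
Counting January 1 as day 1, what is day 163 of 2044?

Jun 11, 2044

Jan has 31 days (163 − 31 = 132 remain).
Feb has 29 days (132 − 29 = 103 remain).
Mar has 31 days (103 − 31 = 72 remain).
Apr has 30 days (72 − 30 = 42 remain).
May has 31 days (42 − 31 = 11 remain).
11 into Jun → Jun 11.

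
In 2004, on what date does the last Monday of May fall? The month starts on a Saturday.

May 2004 begins on a Saturday, so the first Monday is May 3 (2 days later).
May 2004 has 31 days. Adding weeks: 3, 10, 17, 24, 31 — the last one ≤ 31 is the 31st.

May 31, 2004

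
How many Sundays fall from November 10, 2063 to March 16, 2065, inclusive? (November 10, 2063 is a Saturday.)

November 10, 2063 is a Saturday; the first Sunday on or after it is November 11, 2063 (1 day later).
From November 11, 2063 to March 16, 2065: 50 + 366 + 75 = 491 days (rest of 2063, 2064, to March 16, 2065 in 2065).
491 ÷ 7 = 70 full weeks with remainder 1, so 70 more Sundays after the first → 71.

71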